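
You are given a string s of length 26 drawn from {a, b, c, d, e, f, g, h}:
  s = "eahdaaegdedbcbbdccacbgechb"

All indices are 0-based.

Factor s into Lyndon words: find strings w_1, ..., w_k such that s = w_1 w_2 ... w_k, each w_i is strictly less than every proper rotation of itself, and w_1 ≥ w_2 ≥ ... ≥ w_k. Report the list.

emit factor 1: 'e' (i=0, period=1)
emit factor 2: 'ahd' (i=1, period=3)
emit factor 3: 'aaegdedbcbbdccacbgechb' (i=4, period=22)

["e", "ahd", "aaegdedbcbbdccacbgechb"]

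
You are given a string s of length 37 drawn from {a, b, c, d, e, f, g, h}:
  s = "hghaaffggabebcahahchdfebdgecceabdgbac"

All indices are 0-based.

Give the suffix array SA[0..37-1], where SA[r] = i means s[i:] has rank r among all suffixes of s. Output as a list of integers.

[3, 30, 9, 35, 4, 14, 16, 34, 12, 31, 23, 10, 36, 13, 27, 28, 18, 20, 32, 24, 29, 11, 22, 26, 21, 5, 6, 8, 33, 25, 7, 1, 2, 15, 17, 19, 0]

sorted suffixes:
  #0 SA[0]=3  'aaffggabebcahahchdfebdgecceabdgbac'
  #1 SA[1]=30  'abdgbac'
  #2 SA[2]=9  'abebcahahchdfebdgecceabdgbac'
  #3 SA[3]=35  'ac'
  #4 SA[4]=4  'affggabebcahahchdfebdgecceabdgbac'
  #5 SA[5]=14  'ahahchdfebdgecceabdgbac'
  #6 SA[6]=16  'ahchdfebdgecceabdgbac'
  #7 SA[7]=34  'bac'
  #8 SA[8]=12  'bcahahchdfebdgecceabdgbac'
  #9 SA[9]=31  'bdgbac'
  #10 SA[10]=23  'bdgecceabdgbac'
  #11 SA[11]=10  'bebcahahchdfebdgecceabdgbac'
  #12 SA[12]=36  'c'
  #13 SA[13]=13  'cahahchdfebdgecceabdgbac'
  #14 SA[14]=27  'cceabdgbac'
  #15 SA[15]=28  'ceabdgbac'
  #16 SA[16]=18  'chdfebdgecceabdgbac'
  #17 SA[17]=20  'dfebdgecceabdgbac'
  #18 SA[18]=32  'dgbac'
  #19 SA[19]=24  'dgecceabdgbac'
  #20 SA[20]=29  'eabdgbac'
  #21 SA[21]=11  'ebcahahchdfebdgecceabdgbac'
  #22 SA[22]=22  'ebdgecceabdgbac'
  #23 SA[23]=26  'ecceabdgbac'
  #24 SA[24]=21  'febdgecceabdgbac'
  #25 SA[25]=5  'ffggabebcahahchdfebdgecceabdgbac'
  #26 SA[26]=6  'fggabebcahahchdfebdgecceabdgbac'
  #27 SA[27]=8  'gabebcahahchdfebdgecceabdgbac'
  #28 SA[28]=33  'gbac'
  #29 SA[29]=25  'gecceabdgbac'
  #30 SA[30]=7  'ggabebcahahchdfebdgecceabdgbac'
  #31 SA[31]=1  'ghaaffggabebcahahchdfebdgecceabdgbac'
  #32 SA[32]=2  'haaffggabebcahahchdfebdgecceabdgbac'
  #33 SA[33]=15  'hahchdfebdgecceabdgbac'
  #34 SA[34]=17  'hchdfebdgecceabdgbac'
  #35 SA[35]=19  'hdfebdgecceabdgbac'
  #36 SA[36]=0  'hghaaffggabebcahahchdfebdgecceabdgbac'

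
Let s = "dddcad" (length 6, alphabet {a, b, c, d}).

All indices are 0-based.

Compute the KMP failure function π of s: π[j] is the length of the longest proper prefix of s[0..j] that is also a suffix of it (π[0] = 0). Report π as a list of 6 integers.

π[0] = 0
j=1 s[j]='d': π[1]=1 (border 'd')
j=2 s[j]='d': π[2]=2 (border 'dd')
j=3 s[j]='c': k: 2→1→0; π[3]=0 (border '')
j=4 s[j]='a': π[4]=0 (border '')
j=5 s[j]='d': π[5]=1 (border 'd')

[0, 1, 2, 0, 0, 1]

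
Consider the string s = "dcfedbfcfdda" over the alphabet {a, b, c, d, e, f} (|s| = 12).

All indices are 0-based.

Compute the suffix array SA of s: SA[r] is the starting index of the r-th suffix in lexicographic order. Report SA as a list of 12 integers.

rank→(start, suffix):
  0 → (11, 'a')
  1 → (5, 'bfcfdda')
  2 → (7, 'cfdda')
  3 → (1, 'cfedbfcfdda')
  4 → (10, 'da')
  5 → (4, 'dbfcfdda')
  6 → (0, 'dcfedbfcfdda')
  7 → (9, 'dda')
  8 → (3, 'edbfcfdda')
  9 → (6, 'fcfdda')
  10 → (8, 'fdda')
  11 → (2, 'fedbfcfdda')

[11, 5, 7, 1, 10, 4, 0, 9, 3, 6, 8, 2]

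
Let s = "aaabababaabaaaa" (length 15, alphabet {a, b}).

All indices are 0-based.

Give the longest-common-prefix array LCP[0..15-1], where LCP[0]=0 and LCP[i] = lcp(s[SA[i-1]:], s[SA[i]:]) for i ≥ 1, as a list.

rank | idx | suffix
   0 |  14 | a
   1 |  13 | aa
   2 |  12 | aaa
   3 |  11 | aaaa
   4 |   0 | aaabababaabaaaa
   5 |   8 | aabaaaa
   6 |   1 | aabababaabaaaa
   7 |   9 | abaaaa
   8 |   6 | abaabaaaa
   9 |   4 | ababaabaaaa
  10 |   2 | abababaabaaaa
  11 |  10 | baaaa
  12 |   7 | baabaaaa
  13 |   5 | babaabaaaa
  14 |   3 | bababaabaaaa

SA = [14, 13, 12, 11, 0, 8, 1, 9, 6, 4, 2, 10, 7, 5, 3]
i: (SA[i-1],SA[i]) lcp shared
  1: (14,13) 1 'a'
  2: (13,12) 2 'aa'
  3: (12,11) 3 'aaa'
  4: (11,0) 3 'aaa'
  5: (0,8) 2 'aa'
  6: (8,1) 4 'aaba'
  7: (1,9) 1 'a'
  8: (9,6) 4 'abaa'
  9: (6,4) 3 'aba'
  10: (4,2) 5 'ababa'
  11: (2,10) 0 ''
  12: (10,7) 3 'baa'
  13: (7,5) 2 'ba'
  14: (5,3) 4 'baba'

[0, 1, 2, 3, 3, 2, 4, 1, 4, 3, 5, 0, 3, 2, 4]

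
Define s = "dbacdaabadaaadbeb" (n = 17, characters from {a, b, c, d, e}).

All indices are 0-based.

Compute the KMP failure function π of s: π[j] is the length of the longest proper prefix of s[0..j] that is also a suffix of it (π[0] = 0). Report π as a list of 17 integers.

π[0] = 0
j=1 s[j]='b': π[1]=0 (border '')
j=2 s[j]='a': π[2]=0 (border '')
j=3 s[j]='c': π[3]=0 (border '')
j=4 s[j]='d': π[4]=1 (border 'd')
j=5 s[j]='a': k: 1→0; π[5]=0 (border '')
j=6 s[j]='a': π[6]=0 (border '')
j=7 s[j]='b': π[7]=0 (border '')
j=8 s[j]='a': π[8]=0 (border '')
j=9 s[j]='d': π[9]=1 (border 'd')
j=10 s[j]='a': k: 1→0; π[10]=0 (border '')
j=11 s[j]='a': π[11]=0 (border '')
j=12 s[j]='a': π[12]=0 (border '')
j=13 s[j]='d': π[13]=1 (border 'd')
j=14 s[j]='b': π[14]=2 (border 'db')
j=15 s[j]='e': k: 2→0; π[15]=0 (border '')
j=16 s[j]='b': π[16]=0 (border '')

[0, 0, 0, 0, 1, 0, 0, 0, 0, 1, 0, 0, 0, 1, 2, 0, 0]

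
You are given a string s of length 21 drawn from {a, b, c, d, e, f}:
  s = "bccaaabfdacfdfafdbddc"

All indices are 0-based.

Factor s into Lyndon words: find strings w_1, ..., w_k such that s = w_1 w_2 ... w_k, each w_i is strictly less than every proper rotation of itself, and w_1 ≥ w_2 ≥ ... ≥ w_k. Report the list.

emit factor 1: 'bcc' (i=0, period=3)
emit factor 2: 'aaabfdacfdfafdbddc' (i=3, period=18)

["bcc", "aaabfdacfdfafdbddc"]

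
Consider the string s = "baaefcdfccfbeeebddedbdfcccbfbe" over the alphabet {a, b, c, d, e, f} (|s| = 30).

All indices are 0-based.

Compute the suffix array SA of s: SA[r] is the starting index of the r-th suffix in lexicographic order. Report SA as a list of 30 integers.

rank→(start, suffix):
  0 → (1, 'aaefcdfccfbeeebddedbdfcccbfbe')
  1 → (2, 'aefcdfccfbeeebddedbdfcccbfbe')
  2 → (0, 'baaefcdfccfbeeebddedbdfcccbfbe')
  3 → (15, 'bddedbdfcccbfbe')
  4 → (20, 'bdfcccbfbe')
  5 → (28, 'be')
  6 → (11, 'beeebddedbdfcccbfbe')
  7 → (26, 'bfbe')
  8 → (25, 'cbfbe')
  9 → (24, 'ccbfbe')
  10 → (23, 'cccbfbe')
  11 → (8, 'ccfbeeebddedbdfcccbfbe')
  12 → (5, 'cdfccfbeeebddedbdfcccbfbe')
  13 → (9, 'cfbeeebddedbdfcccbfbe')
  14 → (19, 'dbdfcccbfbe')
  15 → (16, 'ddedbdfcccbfbe')
  16 → (17, 'dedbdfcccbfbe')
  17 → (21, 'dfcccbfbe')
  18 → (6, 'dfccfbeeebddedbdfcccbfbe')
  19 → (29, 'e')
  20 → (14, 'ebddedbdfcccbfbe')
  21 → (18, 'edbdfcccbfbe')
  22 → (13, 'eebddedbdfcccbfbe')
  23 → (12, 'eeebddedbdfcccbfbe')
  24 → (3, 'efcdfccfbeeebddedbdfcccbfbe')
  25 → (27, 'fbe')
  26 → (10, 'fbeeebddedbdfcccbfbe')
  27 → (22, 'fcccbfbe')
  28 → (7, 'fccfbeeebddedbdfcccbfbe')
  29 → (4, 'fcdfccfbeeebddedbdfcccbfbe')

[1, 2, 0, 15, 20, 28, 11, 26, 25, 24, 23, 8, 5, 9, 19, 16, 17, 21, 6, 29, 14, 18, 13, 12, 3, 27, 10, 22, 7, 4]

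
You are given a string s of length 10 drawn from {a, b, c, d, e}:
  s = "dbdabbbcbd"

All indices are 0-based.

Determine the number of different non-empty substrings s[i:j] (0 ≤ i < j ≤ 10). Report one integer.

rank→(start, suffix):
  0 → (3, 'abbbcbd')
  1 → (4, 'bbbcbd')
  2 → (5, 'bbcbd')
  3 → (6, 'bcbd')
  4 → (8, 'bd')
  5 → (1, 'bdabbbcbd')
  6 → (7, 'cbd')
  7 → (9, 'd')
  8 → (2, 'dabbbcbd')
  9 → (0, 'dbdabbbcbd')

SA = [3, 4, 5, 6, 8, 1, 7, 9, 2, 0]
i: (SA[i-1],SA[i]) lcp shared
  1: (3,4) 0 ''
  2: (4,5) 2 'bb'
  3: (5,6) 1 'b'
  4: (6,8) 1 'b'
  5: (8,1) 2 'bd'
  6: (1,7) 0 ''
  7: (7,9) 0 ''
  8: (9,2) 1 'd'
  9: (2,0) 1 'd'

n(n+1)/2 = 10·11/2 = 55
Σ LCP = 0 + 0 + 2 + 1 + 1 + 2 + 0 + 0 + 1 + 1 = 8
distinct = 55 − 8 = 47

47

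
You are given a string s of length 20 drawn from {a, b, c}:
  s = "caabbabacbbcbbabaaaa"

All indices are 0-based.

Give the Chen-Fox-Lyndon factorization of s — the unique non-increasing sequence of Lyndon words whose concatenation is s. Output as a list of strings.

["c", "aabbabacbbcbbab", "a", "a", "a", "a"]

emit factor 1: 'c' (i=0, period=1)
emit factor 2: 'aabbabacbbcbbab' (i=1, period=15)
emit factor 3: 'a' (i=16, period=1)
emit factor 4: 'a' (i=17, period=1)
emit factor 5: 'a' (i=18, period=1)
emit factor 6: 'a' (i=19, period=1)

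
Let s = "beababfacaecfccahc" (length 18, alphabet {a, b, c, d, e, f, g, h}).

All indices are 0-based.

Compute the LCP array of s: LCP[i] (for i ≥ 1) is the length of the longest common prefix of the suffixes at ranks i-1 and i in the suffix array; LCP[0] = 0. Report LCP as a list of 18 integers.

rank | idx | suffix
   0 |   2 | ababfacaecfccahc
   1 |   4 | abfacaecfccahc
   2 |   7 | acaecfccahc
   3 |   9 | aecfccahc
   4 |  15 | ahc
   5 |   3 | babfacaecfccahc
   6 |   0 | beababfacaecfccahc
   7 |   5 | bfacaecfccahc
   8 |  17 | c
   9 |   8 | caecfccahc
  10 |  14 | cahc
  11 |  13 | ccahc
  12 |  11 | cfccahc
  13 |   1 | eababfacaecfccahc
  14 |  10 | ecfccahc
  15 |   6 | facaecfccahc
  16 |  12 | fccahc
  17 |  16 | hc

SA = [2, 4, 7, 9, 15, 3, 0, 5, 17, 8, 14, 13, 11, 1, 10, 6, 12, 16]
[i] adj suffixes → lcp
  [1] 2/4 → 2 ('ab')
  [2] 4/7 → 1 ('a')
  [3] 7/9 → 1 ('a')
  [4] 9/15 → 1 ('a')
  [5] 15/3 → 0 ('')
  [6] 3/0 → 1 ('b')
  [7] 0/5 → 1 ('b')
  [8] 5/17 → 0 ('')
  [9] 17/8 → 1 ('c')
  [10] 8/14 → 2 ('ca')
  [11] 14/13 → 1 ('c')
  [12] 13/11 → 1 ('c')
  [13] 11/1 → 0 ('')
  [14] 1/10 → 1 ('e')
  [15] 10/6 → 0 ('')
  [16] 6/12 → 1 ('f')
  [17] 12/16 → 0 ('')

[0, 2, 1, 1, 1, 0, 1, 1, 0, 1, 2, 1, 1, 0, 1, 0, 1, 0]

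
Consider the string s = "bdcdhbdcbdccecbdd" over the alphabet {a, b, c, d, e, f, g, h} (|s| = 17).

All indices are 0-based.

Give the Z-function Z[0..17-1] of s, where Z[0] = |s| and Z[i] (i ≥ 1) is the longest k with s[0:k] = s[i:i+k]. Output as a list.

Z[0]=17
i=1: i≥r, start 0; Z[1]=0
i=2: i≥r, start 0; Z[2]=0
i=3: i≥r, start 0; Z[3]=0
i=4: i≥r, start 0; Z[4]=0
i=5: i≥r, start 0; Z[5]=3 grow→box=[5,8)
i=6: min(r-i=2, Z[1]=0)=0; Z[6]=0
i=7: min(r-i=1, Z[2]=0)=0; Z[7]=0
i=8: i≥r, start 0; Z[8]=3 grow→box=[8,11)
i=9: min(r-i=2, Z[1]=0)=0; Z[9]=0
i=10: min(r-i=1, Z[2]=0)=0; Z[10]=0
i=11: i≥r, start 0; Z[11]=0
i=12: i≥r, start 0; Z[12]=0
i=13: i≥r, start 0; Z[13]=0
i=14: i≥r, start 0; Z[14]=2 grow→box=[14,16)
i=15: min(r-i=1, Z[1]=0)=0; Z[15]=0
i=16: i≥r, start 0; Z[16]=0

[17, 0, 0, 0, 0, 3, 0, 0, 3, 0, 0, 0, 0, 0, 2, 0, 0]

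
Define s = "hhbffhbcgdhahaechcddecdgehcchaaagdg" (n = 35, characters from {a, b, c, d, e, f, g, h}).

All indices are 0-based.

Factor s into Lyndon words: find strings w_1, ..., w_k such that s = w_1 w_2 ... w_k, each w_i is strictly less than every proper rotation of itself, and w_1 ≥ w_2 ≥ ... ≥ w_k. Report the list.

emit factor 1: 'h' (i=0, period=1)
emit factor 2: 'h' (i=1, period=1)
emit factor 3: 'bffh' (i=2, period=4)
emit factor 4: 'bcgdh' (i=6, period=5)
emit factor 5: 'ah' (i=11, period=2)
emit factor 6: 'aechcddecdgehcch' (i=13, period=16)
emit factor 7: 'aaagdg' (i=29, period=6)

["h", "h", "bffh", "bcgdh", "ah", "aechcddecdgehcch", "aaagdg"]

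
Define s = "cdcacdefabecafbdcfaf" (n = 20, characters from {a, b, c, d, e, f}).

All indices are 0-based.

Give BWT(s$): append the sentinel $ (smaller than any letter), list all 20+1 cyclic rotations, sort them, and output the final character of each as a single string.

ffcfcfade$adcbcbdaeca

rank  rotation               last
    0  $cdcacdefabecafbdcfaf  f
    1  abecafbdcfaf$cdcacdef  f
    2  acdefabecafbdcfaf$cdc  c
    3  af$cdcacdefabecafbdcf  f
    4  afbdcfaf$cdcacdefabec  c
    5  bdcfaf$cdcacdefabecaf  f
    6  becafbdcfaf$cdcacdefa  a
    7  cacdefabecafbdcfaf$cd  d
    8  cafbdcfaf$cdcacdefabe  e
    9  cdcacdefabecafbdcfaf$  $
   10  cdefabecafbdcfaf$cdca  a
   11  cfaf$cdcacdefabecafbd  d
   12  dcacdefabecafbdcfaf$c  c
   13  dcfaf$cdcacdefabecafb  b
   14  defabecafbdcfaf$cdcac  c
   15  ecafbdcfaf$cdcacdefab  b
   16  efabecafbdcfaf$cdcacd  d
   17  f$cdcacdefabecafbdcfa  a
   18  fabecafbdcfaf$cdcacde  e
   19  faf$cdcacdefabecafbdc  c
   20  fbdcfaf$cdcacdefabeca  a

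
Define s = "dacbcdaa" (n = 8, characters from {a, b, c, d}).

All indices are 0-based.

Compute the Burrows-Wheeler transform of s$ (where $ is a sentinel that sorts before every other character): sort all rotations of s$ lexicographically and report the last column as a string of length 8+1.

rank  rotation   last
    0  $dacbcdaa  a
    1  a$dacbcda  a
    2  aa$dacbcd  d
    3  acbcdaa$d  d
    4  bcdaa$dac  c
    5  cbcdaa$da  a
    6  cdaa$dacb  b
    7  daa$dacbc  c
    8  dacbcdaa$  $

aaddcabc$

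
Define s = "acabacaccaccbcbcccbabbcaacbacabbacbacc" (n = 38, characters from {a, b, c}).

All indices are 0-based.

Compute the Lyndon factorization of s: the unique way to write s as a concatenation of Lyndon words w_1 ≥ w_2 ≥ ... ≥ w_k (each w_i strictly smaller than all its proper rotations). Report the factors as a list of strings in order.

emit factor 1: 'ac' (i=0, period=2)
emit factor 2: 'abacaccaccbcbcccbabbc' (i=2, period=21)
emit factor 3: 'aacbacabbacbacc' (i=23, period=15)

["ac", "abacaccaccbcbcccbabbc", "aacbacabbacbacc"]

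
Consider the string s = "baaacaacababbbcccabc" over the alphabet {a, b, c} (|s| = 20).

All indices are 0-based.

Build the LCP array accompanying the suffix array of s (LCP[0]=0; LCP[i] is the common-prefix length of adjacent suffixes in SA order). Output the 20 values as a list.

[0, 2, 4, 1, 2, 2, 1, 3, 0, 2, 1, 2, 1, 2, 0, 1, 2, 3, 1, 2]

rank | idx | suffix
   0 |   1 | aaacaacababbbcccabc
   1 |   2 | aacaacababbbcccabc
   2 |   5 | aacababbbcccabc
   3 |   8 | ababbbcccabc
   4 |  10 | abbbcccabc
   5 |  17 | abc
   6 |   3 | acaacababbbcccabc
   7 |   6 | acababbbcccabc
   8 |   0 | baaacaacababbbcccabc
   9 |   9 | babbbcccabc
  10 |  11 | bbbcccabc
  11 |  12 | bbcccabc
  12 |  18 | bc
  13 |  13 | bcccabc
  14 |  19 | c
  15 |   4 | caacababbbcccabc
  16 |   7 | cababbbcccabc
  17 |  16 | cabc
  18 |  15 | ccabc
  19 |  14 | cccabc

SA = [1, 2, 5, 8, 10, 17, 3, 6, 0, 9, 11, 12, 18, 13, 19, 4, 7, 16, 15, 14]
[i] adj suffixes → lcp
  [1] 1/2 → 2 ('aa')
  [2] 2/5 → 4 ('aaca')
  [3] 5/8 → 1 ('a')
  [4] 8/10 → 2 ('ab')
  [5] 10/17 → 2 ('ab')
  [6] 17/3 → 1 ('a')
  [7] 3/6 → 3 ('aca')
  [8] 6/0 → 0 ('')
  [9] 0/9 → 2 ('ba')
  [10] 9/11 → 1 ('b')
  [11] 11/12 → 2 ('bb')
  [12] 12/18 → 1 ('b')
  [13] 18/13 → 2 ('bc')
  [14] 13/19 → 0 ('')
  [15] 19/4 → 1 ('c')
  [16] 4/7 → 2 ('ca')
  [17] 7/16 → 3 ('cab')
  [18] 16/15 → 1 ('c')
  [19] 15/14 → 2 ('cc')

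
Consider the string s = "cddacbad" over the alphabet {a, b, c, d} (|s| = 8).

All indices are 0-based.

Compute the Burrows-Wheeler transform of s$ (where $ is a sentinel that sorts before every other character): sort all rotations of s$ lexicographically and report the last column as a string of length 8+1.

rank  rotation   last
    0  $cddacbad  d
    1  acbad$cdd  d
    2  ad$cddacb  b
    3  bad$cddac  c
    4  cbad$cdda  a
    5  cddacbad$  $
    6  d$cddacba  a
    7  dacbad$cd  d
    8  ddacbad$c  c

ddbca$adc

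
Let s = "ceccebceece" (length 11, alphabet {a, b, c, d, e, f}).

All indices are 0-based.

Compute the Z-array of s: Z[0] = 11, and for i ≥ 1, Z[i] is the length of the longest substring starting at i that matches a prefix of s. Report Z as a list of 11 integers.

Z[0]=11
i=1: outside box; Z[1]=0
i=2: outside box; Z[2]=1 extend→box=[2,3)
i=3: outside box; Z[3]=2 extend→box=[3,5)
i=4: min(r-i=1, Z[1]=0)=0; Z[4]=0
i=5: outside box; Z[5]=0
i=6: outside box; Z[6]=2 extend→box=[6,8)
i=7: min(r-i=1, Z[1]=0)=0; Z[7]=0
i=8: outside box; Z[8]=0
i=9: outside box; Z[9]=2 extend→box=[9,11)
i=10: min(r-i=1, Z[1]=0)=0; Z[10]=0

[11, 0, 1, 2, 0, 0, 2, 0, 0, 2, 0]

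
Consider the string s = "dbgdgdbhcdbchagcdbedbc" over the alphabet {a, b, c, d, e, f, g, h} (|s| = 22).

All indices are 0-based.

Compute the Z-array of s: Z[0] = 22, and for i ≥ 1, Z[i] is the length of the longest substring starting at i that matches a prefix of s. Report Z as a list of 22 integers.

Z[0]=22
i=1: outside box; Z[1]=0
i=2: outside box; Z[2]=0
i=3: outside box; Z[3]=1 scan→box=[3,4)
i=4: outside box; Z[4]=0
i=5: outside box; Z[5]=2 scan→box=[5,7)
i=6: min(r-i=1, Z[1]=0)=0; Z[6]=0
i=7: outside box; Z[7]=0
i=8: outside box; Z[8]=0
i=9: outside box; Z[9]=2 scan→box=[9,11)
i=10: min(r-i=1, Z[1]=0)=0; Z[10]=0
i=11: outside box; Z[11]=0
i=12: outside box; Z[12]=0
i=13: outside box; Z[13]=0
i=14: outside box; Z[14]=0
i=15: outside box; Z[15]=0
i=16: outside box; Z[16]=2 scan→box=[16,18)
i=17: min(r-i=1, Z[1]=0)=0; Z[17]=0
i=18: outside box; Z[18]=0
i=19: outside box; Z[19]=2 scan→box=[19,21)
i=20: min(r-i=1, Z[1]=0)=0; Z[20]=0
i=21: outside box; Z[21]=0

[22, 0, 0, 1, 0, 2, 0, 0, 0, 2, 0, 0, 0, 0, 0, 0, 2, 0, 0, 2, 0, 0]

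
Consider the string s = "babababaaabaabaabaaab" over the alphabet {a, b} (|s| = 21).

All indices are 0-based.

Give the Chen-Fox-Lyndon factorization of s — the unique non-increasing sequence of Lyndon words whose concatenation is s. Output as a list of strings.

["b", "ab", "ab", "ab", "aaabaabaab", "aaab"]

emit factor 1: 'b' (i=0, period=1)
emit factor 2: 'ab' (i=1, period=2)
emit factor 3: 'ab' (i=3, period=2)
emit factor 4: 'ab' (i=5, period=2)
emit factor 5: 'aaabaabaab' (i=7, period=10)
emit factor 6: 'aaab' (i=17, period=4)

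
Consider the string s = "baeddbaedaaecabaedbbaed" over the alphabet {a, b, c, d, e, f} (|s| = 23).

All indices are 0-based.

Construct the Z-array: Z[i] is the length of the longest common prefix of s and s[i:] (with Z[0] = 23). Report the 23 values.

Z[0]=23
i=1: i≥r, start 0; Z[1]=0
i=2: i≥r, start 0; Z[2]=0
i=3: i≥r, start 0; Z[3]=0
i=4: i≥r, start 0; Z[4]=0
i=5: i≥r, start 0; Z[5]=4 scan→box=[5,9)
i=6: min(r-i=3, Z[1]=0)=0; Z[6]=0
i=7: min(r-i=2, Z[2]=0)=0; Z[7]=0
i=8: min(r-i=1, Z[3]=0)=0; Z[8]=0
i=9: i≥r, start 0; Z[9]=0
i=10: i≥r, start 0; Z[10]=0
i=11: i≥r, start 0; Z[11]=0
i=12: i≥r, start 0; Z[12]=0
i=13: i≥r, start 0; Z[13]=0
i=14: i≥r, start 0; Z[14]=4 scan→box=[14,18)
i=15: min(r-i=3, Z[1]=0)=0; Z[15]=0
i=16: min(r-i=2, Z[2]=0)=0; Z[16]=0
i=17: min(r-i=1, Z[3]=0)=0; Z[17]=0
i=18: i≥r, start 0; Z[18]=1 scan→box=[18,19)
i=19: i≥r, start 0; Z[19]=4 scan→box=[19,23)
i=20: min(r-i=3, Z[1]=0)=0; Z[20]=0
i=21: min(r-i=2, Z[2]=0)=0; Z[21]=0
i=22: min(r-i=1, Z[3]=0)=0; Z[22]=0

[23, 0, 0, 0, 0, 4, 0, 0, 0, 0, 0, 0, 0, 0, 4, 0, 0, 0, 1, 4, 0, 0, 0]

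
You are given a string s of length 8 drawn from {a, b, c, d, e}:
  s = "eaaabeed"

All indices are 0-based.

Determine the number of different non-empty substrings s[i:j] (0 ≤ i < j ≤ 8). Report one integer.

31

sorted suffixes:
  #0 SA[0]=1  'aaabeed'
  #1 SA[1]=2  'aabeed'
  #2 SA[2]=3  'abeed'
  #3 SA[3]=4  'beed'
  #4 SA[4]=7  'd'
  #5 SA[5]=0  'eaaabeed'
  #6 SA[6]=6  'ed'
  #7 SA[7]=5  'eed'

SA = [1, 2, 3, 4, 7, 0, 6, 5]
i: (SA[i-1],SA[i]) lcp shared
  1: (1,2) 2 'aa'
  2: (2,3) 1 'a'
  3: (3,4) 0 ''
  4: (4,7) 0 ''
  5: (7,0) 0 ''
  6: (0,6) 1 'e'
  7: (6,5) 1 'e'

n(n+1)/2 = 8·9/2 = 36
Σ LCP = 0 + 2 + 1 + 0 + 0 + 0 + 1 + 1 = 5
distinct = 36 − 5 = 31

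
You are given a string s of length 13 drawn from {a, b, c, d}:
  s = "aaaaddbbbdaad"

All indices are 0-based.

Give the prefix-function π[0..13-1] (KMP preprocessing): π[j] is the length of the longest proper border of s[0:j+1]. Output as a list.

π[0] = 0
j=1 s[j]='a': π[1]=1 (border 'a')
j=2 s[j]='a': π[2]=2 (border 'aa')
j=3 s[j]='a': π[3]=3 (border 'aaa')
j=4 s[j]='d': k: 3→2→1→0; π[4]=0 (border '')
j=5 s[j]='d': π[5]=0 (border '')
j=6 s[j]='b': π[6]=0 (border '')
j=7 s[j]='b': π[7]=0 (border '')
j=8 s[j]='b': π[8]=0 (border '')
j=9 s[j]='d': π[9]=0 (border '')
j=10 s[j]='a': π[10]=1 (border 'a')
j=11 s[j]='a': π[11]=2 (border 'aa')
j=12 s[j]='d': k: 2→1→0; π[12]=0 (border '')

[0, 1, 2, 3, 0, 0, 0, 0, 0, 0, 1, 2, 0]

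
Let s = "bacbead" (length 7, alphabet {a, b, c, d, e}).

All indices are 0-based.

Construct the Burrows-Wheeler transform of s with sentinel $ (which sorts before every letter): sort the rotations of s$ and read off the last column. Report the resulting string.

dbe$caab

rank  rotation  last
    0  $bacbead  d
    1  acbead$b  b
    2  ad$bacbe  e
    3  bacbead$  $
    4  bead$bac  c
    5  cbead$ba  a
    6  d$bacbea  a
    7  ead$bacb  b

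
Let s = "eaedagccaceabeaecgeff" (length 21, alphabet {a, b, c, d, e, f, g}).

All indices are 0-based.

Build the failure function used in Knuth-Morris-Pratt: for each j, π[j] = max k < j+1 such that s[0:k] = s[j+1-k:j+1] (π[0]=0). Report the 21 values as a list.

π[0] = 0
j=1 s[j]='a': π[1]=0 (border '')
j=2 s[j]='e': π[2]=1 (border 'e')
j=3 s[j]='d': k: 1→0; π[3]=0 (border '')
j=4 s[j]='a': π[4]=0 (border '')
j=5 s[j]='g': π[5]=0 (border '')
j=6 s[j]='c': π[6]=0 (border '')
j=7 s[j]='c': π[7]=0 (border '')
j=8 s[j]='a': π[8]=0 (border '')
j=9 s[j]='c': π[9]=0 (border '')
j=10 s[j]='e': π[10]=1 (border 'e')
j=11 s[j]='a': π[11]=2 (border 'ea')
j=12 s[j]='b': k: 2→0; π[12]=0 (border '')
j=13 s[j]='e': π[13]=1 (border 'e')
j=14 s[j]='a': π[14]=2 (border 'ea')
j=15 s[j]='e': π[15]=3 (border 'eae')
j=16 s[j]='c': k: 3→1→0; π[16]=0 (border '')
j=17 s[j]='g': π[17]=0 (border '')
j=18 s[j]='e': π[18]=1 (border 'e')
j=19 s[j]='f': k: 1→0; π[19]=0 (border '')
j=20 s[j]='f': π[20]=0 (border '')

[0, 0, 1, 0, 0, 0, 0, 0, 0, 0, 1, 2, 0, 1, 2, 3, 0, 0, 1, 0, 0]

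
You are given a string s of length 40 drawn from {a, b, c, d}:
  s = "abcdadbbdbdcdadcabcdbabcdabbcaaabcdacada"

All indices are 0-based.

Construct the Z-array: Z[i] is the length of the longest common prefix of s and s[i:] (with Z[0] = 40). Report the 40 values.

[40, 0, 0, 0, 1, 0, 0, 0, 0, 0, 0, 0, 0, 1, 0, 0, 4, 0, 0, 0, 0, 5, 0, 0, 0, 2, 0, 0, 0, 1, 1, 5, 0, 0, 0, 1, 0, 1, 0, 1]

Z[0]=40
i=1: fresh scan; Z[1]=0
i=2: fresh scan; Z[2]=0
i=3: fresh scan; Z[3]=0
i=4: fresh scan; Z[4]=1 extend→box=[4,5)
i=5: fresh scan; Z[5]=0
i=6: fresh scan; Z[6]=0
i=7: fresh scan; Z[7]=0
i=8: fresh scan; Z[8]=0
i=9: fresh scan; Z[9]=0
i=10: fresh scan; Z[10]=0
i=11: fresh scan; Z[11]=0
i=12: fresh scan; Z[12]=0
i=13: fresh scan; Z[13]=1 extend→box=[13,14)
i=14: fresh scan; Z[14]=0
i=15: fresh scan; Z[15]=0
i=16: fresh scan; Z[16]=4 extend→box=[16,20)
i=17: min(r-i=3, Z[1]=0)=0; Z[17]=0
i=18: min(r-i=2, Z[2]=0)=0; Z[18]=0
i=19: min(r-i=1, Z[3]=0)=0; Z[19]=0
i=20: fresh scan; Z[20]=0
i=21: fresh scan; Z[21]=5 extend→box=[21,26)
i=22: min(r-i=4, Z[1]=0)=0; Z[22]=0
i=23: min(r-i=3, Z[2]=0)=0; Z[23]=0
i=24: min(r-i=2, Z[3]=0)=0; Z[24]=0
i=25: min(r-i=1, Z[4]=1)=1; Z[25]=2 extend→box=[25,27)
i=26: min(r-i=1, Z[1]=0)=0; Z[26]=0
i=27: fresh scan; Z[27]=0
i=28: fresh scan; Z[28]=0
i=29: fresh scan; Z[29]=1 extend→box=[29,30)
i=30: fresh scan; Z[30]=1 extend→box=[30,31)
i=31: fresh scan; Z[31]=5 extend→box=[31,36)
i=32: min(r-i=4, Z[1]=0)=0; Z[32]=0
i=33: min(r-i=3, Z[2]=0)=0; Z[33]=0
i=34: min(r-i=2, Z[3]=0)=0; Z[34]=0
i=35: min(r-i=1, Z[4]=1)=1; Z[35]=1
i=36: fresh scan; Z[36]=0
i=37: fresh scan; Z[37]=1 extend→box=[37,38)
i=38: fresh scan; Z[38]=0
i=39: fresh scan; Z[39]=1 extend→box=[39,40)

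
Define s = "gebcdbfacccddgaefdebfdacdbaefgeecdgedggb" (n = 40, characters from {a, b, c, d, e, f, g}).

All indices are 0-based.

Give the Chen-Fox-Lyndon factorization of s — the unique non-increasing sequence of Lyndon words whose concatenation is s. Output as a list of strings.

["g", "e", "bcdbf", "acccddgaefdebfdacdbaefgeecdgedggb"]

emit factor 1: 'g' (i=0, period=1)
emit factor 2: 'e' (i=1, period=1)
emit factor 3: 'bcdbf' (i=2, period=5)
emit factor 4: 'acccddgaefdebfdacdbaefgeecdgedggb' (i=7, period=33)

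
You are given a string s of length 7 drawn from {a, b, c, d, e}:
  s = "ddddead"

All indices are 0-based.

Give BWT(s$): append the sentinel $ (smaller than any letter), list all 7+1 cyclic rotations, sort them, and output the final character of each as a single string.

dea$dddd

rank  rotation  last
    0  $ddddead  d
    1  ad$dddde  e
    2  d$ddddea  a
    3  ddddead$  $
    4  dddead$d  d
    5  ddead$dd  d
    6  dead$ddd  d
    7  ead$dddd  d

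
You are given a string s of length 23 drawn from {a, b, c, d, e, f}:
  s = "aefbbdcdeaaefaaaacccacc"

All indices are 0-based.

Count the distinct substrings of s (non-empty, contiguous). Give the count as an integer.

rank→(start, suffix):
  0 → (13, 'aaaacccacc')
  1 → (14, 'aaacccacc')
  2 → (15, 'aacccacc')
  3 → (9, 'aaefaaaacccacc')
  4 → (20, 'acc')
  5 → (16, 'acccacc')
  6 → (10, 'aefaaaacccacc')
  7 → (0, 'aefbbdcdeaaefaaaacccacc')
  8 → (3, 'bbdcdeaaefaaaacccacc')
  9 → (4, 'bdcdeaaefaaaacccacc')
  10 → (22, 'c')
  11 → (19, 'cacc')
  12 → (21, 'cc')
  13 → (18, 'ccacc')
  14 → (17, 'cccacc')
  15 → (6, 'cdeaaefaaaacccacc')
  16 → (5, 'dcdeaaefaaaacccacc')
  17 → (7, 'deaaefaaaacccacc')
  18 → (8, 'eaaefaaaacccacc')
  19 → (11, 'efaaaacccacc')
  20 → (1, 'efbbdcdeaaefaaaacccacc')
  21 → (12, 'faaaacccacc')
  22 → (2, 'fbbdcdeaaefaaaacccacc')

SA = [13, 14, 15, 9, 20, 16, 10, 0, 3, 4, 22, 19, 21, 18, 17, 6, 5, 7, 8, 11, 1, 12, 2]
i: (SA[i-1],SA[i]) lcp shared
  1: (13,14) 3 'aaa'
  2: (14,15) 2 'aa'
  3: (15,9) 2 'aa'
  4: (9,20) 1 'a'
  5: (20,16) 3 'acc'
  6: (16,10) 1 'a'
  7: (10,0) 3 'aef'
  8: (0,3) 0 ''
  9: (3,4) 1 'b'
  10: (4,22) 0 ''
  11: (22,19) 1 'c'
  12: (19,21) 1 'c'
  13: (21,18) 2 'cc'
  14: (18,17) 2 'cc'
  15: (17,6) 1 'c'
  16: (6,5) 0 ''
  17: (5,7) 1 'd'
  18: (7,8) 0 ''
  19: (8,11) 1 'e'
  20: (11,1) 2 'ef'
  21: (1,12) 0 ''
  22: (12,2) 1 'f'

n(n+1)/2 = 23·24/2 = 276
Σ LCP = 0 + 3 + 2 + 2 + 1 + 3 + 1 + 3 + 0 + 1 + 0 + 1 + 1 + 2 + 2 + 1 + 0 + 1 + 0 + 1 + 2 + 0 + 1 = 28
distinct = 276 − 28 = 248

248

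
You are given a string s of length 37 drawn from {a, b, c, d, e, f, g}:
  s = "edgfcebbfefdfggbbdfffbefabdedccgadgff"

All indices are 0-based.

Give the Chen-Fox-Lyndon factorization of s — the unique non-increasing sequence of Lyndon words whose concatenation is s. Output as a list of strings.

emit factor 1: 'e' (i=0, period=1)
emit factor 2: 'dgf' (i=1, period=3)
emit factor 3: 'ce' (i=4, period=2)
emit factor 4: 'bbfefdfgg' (i=6, period=9)
emit factor 5: 'bbdfffbef' (i=15, period=9)
emit factor 6: 'abdedccgadgff' (i=24, period=13)

["e", "dgf", "ce", "bbfefdfgg", "bbdfffbef", "abdedccgadgff"]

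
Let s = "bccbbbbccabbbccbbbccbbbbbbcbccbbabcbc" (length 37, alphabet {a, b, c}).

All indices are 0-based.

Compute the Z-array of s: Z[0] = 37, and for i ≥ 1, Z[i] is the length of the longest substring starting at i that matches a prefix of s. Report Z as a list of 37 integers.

Z[0]=37
i=1: fresh scan; Z[1]=0
i=2: fresh scan; Z[2]=0
i=3: fresh scan; Z[3]=1 scan→box=[3,4)
i=4: fresh scan; Z[4]=1 scan→box=[4,5)
i=5: fresh scan; Z[5]=1 scan→box=[5,6)
i=6: fresh scan; Z[6]=3 scan→box=[6,9)
i=7: min(r-i=2, Z[1]=0)=0; Z[7]=0
i=8: min(r-i=1, Z[2]=0)=0; Z[8]=0
i=9: fresh scan; Z[9]=0
i=10: fresh scan; Z[10]=1 scan→box=[10,11)
i=11: fresh scan; Z[11]=1 scan→box=[11,12)
i=12: fresh scan; Z[12]=6 scan→box=[12,18)
i=13: min(r-i=5, Z[1]=0)=0; Z[13]=0
i=14: min(r-i=4, Z[2]=0)=0; Z[14]=0
i=15: min(r-i=3, Z[3]=1)=1; Z[15]=1
i=16: min(r-i=2, Z[4]=1)=1; Z[16]=1
i=17: min(r-i=1, Z[5]=1)=1; Z[17]=7 scan→box=[17,24)
i=18: min(r-i=6, Z[1]=0)=0; Z[18]=0
i=19: min(r-i=5, Z[2]=0)=0; Z[19]=0
i=20: min(r-i=4, Z[3]=1)=1; Z[20]=1
i=21: min(r-i=3, Z[4]=1)=1; Z[21]=1
i=22: min(r-i=2, Z[5]=1)=1; Z[22]=1
i=23: min(r-i=1, Z[6]=3)=1; Z[23]=1
i=24: fresh scan; Z[24]=1 scan→box=[24,25)
i=25: fresh scan; Z[25]=2 scan→box=[25,27)
i=26: min(r-i=1, Z[1]=0)=0; Z[26]=0
i=27: fresh scan; Z[27]=5 scan→box=[27,32)
i=28: min(r-i=4, Z[1]=0)=0; Z[28]=0
i=29: min(r-i=3, Z[2]=0)=0; Z[29]=0
i=30: min(r-i=2, Z[3]=1)=1; Z[30]=1
i=31: min(r-i=1, Z[4]=1)=1; Z[31]=1
i=32: fresh scan; Z[32]=0
i=33: fresh scan; Z[33]=2 scan→box=[33,35)
i=34: min(r-i=1, Z[1]=0)=0; Z[34]=0
i=35: fresh scan; Z[35]=2 scan→box=[35,37)
i=36: min(r-i=1, Z[1]=0)=0; Z[36]=0

[37, 0, 0, 1, 1, 1, 3, 0, 0, 0, 1, 1, 6, 0, 0, 1, 1, 7, 0, 0, 1, 1, 1, 1, 1, 2, 0, 5, 0, 0, 1, 1, 0, 2, 0, 2, 0]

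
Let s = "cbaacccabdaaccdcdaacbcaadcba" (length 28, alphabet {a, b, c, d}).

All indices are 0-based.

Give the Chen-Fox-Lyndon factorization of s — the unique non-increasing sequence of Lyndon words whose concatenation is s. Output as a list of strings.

["c", "b", "aacccabdaaccdcd", "aacbcaadcb", "a"]

emit factor 1: 'c' (i=0, period=1)
emit factor 2: 'b' (i=1, period=1)
emit factor 3: 'aacccabdaaccdcd' (i=2, period=15)
emit factor 4: 'aacbcaadcb' (i=17, period=10)
emit factor 5: 'a' (i=27, period=1)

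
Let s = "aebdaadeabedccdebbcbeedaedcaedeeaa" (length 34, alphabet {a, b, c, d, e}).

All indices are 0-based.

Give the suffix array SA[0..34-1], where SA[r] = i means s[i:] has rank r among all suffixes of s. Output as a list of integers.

[33, 32, 4, 8, 5, 0, 23, 27, 16, 17, 2, 9, 19, 26, 18, 12, 13, 3, 22, 25, 11, 6, 14, 29, 31, 7, 15, 1, 21, 24, 10, 28, 30, 20]

rank | idx | suffix
   0 |  33 | a
   1 |  32 | aa
   2 |   4 | aadeabedccdebbcbeedaedcaedeeaa
   3 |   8 | abedccdebbcbeedaedcaedeeaa
   4 |   5 | adeabedccdebbcbeedaedcaedeeaa
   5 |   0 | aebdaadeabedccdebbcbeedaedcaedeeaa
   6 |  23 | aedcaedeeaa
   7 |  27 | aedeeaa
   8 |  16 | bbcbeedaedcaedeeaa
   9 |  17 | bcbeedaedcaedeeaa
  10 |   2 | bdaadeabedccdebbcbeedaedcaedeeaa
  11 |   9 | bedccdebbcbeedaedcaedeeaa
  12 |  19 | beedaedcaedeeaa
  13 |  26 | caedeeaa
  14 |  18 | cbeedaedcaedeeaa
  15 |  12 | ccdebbcbeedaedcaedeeaa
  16 |  13 | cdebbcbeedaedcaedeeaa
  17 |   3 | daadeabedccdebbcbeedaedcaedeeaa
  18 |  22 | daedcaedeeaa
  19 |  25 | dcaedeeaa
  20 |  11 | dccdebbcbeedaedcaedeeaa
  21 |   6 | deabedccdebbcbeedaedcaedeeaa
  22 |  14 | debbcbeedaedcaedeeaa
  23 |  29 | deeaa
  24 |  31 | eaa
  25 |   7 | eabedccdebbcbeedaedcaedeeaa
  26 |  15 | ebbcbeedaedcaedeeaa
  27 |   1 | ebdaadeabedccdebbcbeedaedcaedeeaa
  28 |  21 | edaedcaedeeaa
  29 |  24 | edcaedeeaa
  30 |  10 | edccdebbcbeedaedcaedeeaa
  31 |  28 | edeeaa
  32 |  30 | eeaa
  33 |  20 | eedaedcaedeeaa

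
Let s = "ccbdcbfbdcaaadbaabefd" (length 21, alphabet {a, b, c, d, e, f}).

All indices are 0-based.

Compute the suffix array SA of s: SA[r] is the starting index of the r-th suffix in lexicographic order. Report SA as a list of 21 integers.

rank→(start, suffix):
  0 → (10, 'aaadbaabefd')
  1 → (15, 'aabefd')
  2 → (11, 'aadbaabefd')
  3 → (16, 'abefd')
  4 → (12, 'adbaabefd')
  5 → (14, 'baabefd')
  6 → (7, 'bdcaaadbaabefd')
  7 → (2, 'bdcbfbdcaaadbaabefd')
  8 → (17, 'befd')
  9 → (5, 'bfbdcaaadbaabefd')
  10 → (9, 'caaadbaabefd')
  11 → (1, 'cbdcbfbdcaaadbaabefd')
  12 → (4, 'cbfbdcaaadbaabefd')
  13 → (0, 'ccbdcbfbdcaaadbaabefd')
  14 → (20, 'd')
  15 → (13, 'dbaabefd')
  16 → (8, 'dcaaadbaabefd')
  17 → (3, 'dcbfbdcaaadbaabefd')
  18 → (18, 'efd')
  19 → (6, 'fbdcaaadbaabefd')
  20 → (19, 'fd')

[10, 15, 11, 16, 12, 14, 7, 2, 17, 5, 9, 1, 4, 0, 20, 13, 8, 3, 18, 6, 19]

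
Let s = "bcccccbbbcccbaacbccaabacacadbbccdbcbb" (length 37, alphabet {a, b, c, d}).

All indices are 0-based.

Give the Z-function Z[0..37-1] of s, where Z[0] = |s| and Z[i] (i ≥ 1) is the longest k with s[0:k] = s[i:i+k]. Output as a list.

[37, 0, 0, 0, 0, 0, 1, 1, 4, 0, 0, 0, 1, 0, 0, 0, 3, 0, 0, 0, 0, 1, 0, 0, 0, 0, 0, 0, 1, 3, 0, 0, 0, 2, 0, 1, 1]

Z[0]=37
i=1: fresh scan; Z[1]=0
i=2: fresh scan; Z[2]=0
i=3: fresh scan; Z[3]=0
i=4: fresh scan; Z[4]=0
i=5: fresh scan; Z[5]=0
i=6: fresh scan; Z[6]=1 scan→box=[6,7)
i=7: fresh scan; Z[7]=1 scan→box=[7,8)
i=8: fresh scan; Z[8]=4 scan→box=[8,12)
i=9: min(r-i=3, Z[1]=0)=0; Z[9]=0
i=10: min(r-i=2, Z[2]=0)=0; Z[10]=0
i=11: min(r-i=1, Z[3]=0)=0; Z[11]=0
i=12: fresh scan; Z[12]=1 scan→box=[12,13)
i=13: fresh scan; Z[13]=0
i=14: fresh scan; Z[14]=0
i=15: fresh scan; Z[15]=0
i=16: fresh scan; Z[16]=3 scan→box=[16,19)
i=17: min(r-i=2, Z[1]=0)=0; Z[17]=0
i=18: min(r-i=1, Z[2]=0)=0; Z[18]=0
i=19: fresh scan; Z[19]=0
i=20: fresh scan; Z[20]=0
i=21: fresh scan; Z[21]=1 scan→box=[21,22)
i=22: fresh scan; Z[22]=0
i=23: fresh scan; Z[23]=0
i=24: fresh scan; Z[24]=0
i=25: fresh scan; Z[25]=0
i=26: fresh scan; Z[26]=0
i=27: fresh scan; Z[27]=0
i=28: fresh scan; Z[28]=1 scan→box=[28,29)
i=29: fresh scan; Z[29]=3 scan→box=[29,32)
i=30: min(r-i=2, Z[1]=0)=0; Z[30]=0
i=31: min(r-i=1, Z[2]=0)=0; Z[31]=0
i=32: fresh scan; Z[32]=0
i=33: fresh scan; Z[33]=2 scan→box=[33,35)
i=34: min(r-i=1, Z[1]=0)=0; Z[34]=0
i=35: fresh scan; Z[35]=1 scan→box=[35,36)
i=36: fresh scan; Z[36]=1 scan→box=[36,37)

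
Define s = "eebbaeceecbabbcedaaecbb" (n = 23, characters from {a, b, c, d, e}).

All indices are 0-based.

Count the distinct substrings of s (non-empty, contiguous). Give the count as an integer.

247

rank | idx | suffix
   0 |  17 | aaecbb
   1 |  11 | abbcedaaecbb
   2 |  18 | aecbb
   3 |   4 | aeceecbabbcedaaecbb
   4 |  22 | b
   5 |  10 | babbcedaaecbb
   6 |   3 | baeceecbabbcedaaecbb
   7 |  21 | bb
   8 |   2 | bbaeceecbabbcedaaecbb
   9 |  12 | bbcedaaecbb
  10 |  13 | bcedaaecbb
  11 |   9 | cbabbcedaaecbb
  12 |  20 | cbb
  13 |  14 | cedaaecbb
  14 |   6 | ceecbabbcedaaecbb
  15 |  16 | daaecbb
  16 |   1 | ebbaeceecbabbcedaaecbb
  17 |   8 | ecbabbcedaaecbb
  18 |  19 | ecbb
  19 |   5 | eceecbabbcedaaecbb
  20 |  15 | edaaecbb
  21 |   0 | eebbaeceecbabbcedaaecbb
  22 |   7 | eecbabbcedaaecbb

SA = [17, 11, 18, 4, 22, 10, 3, 21, 2, 12, 13, 9, 20, 14, 6, 16, 1, 8, 19, 5, 15, 0, 7]
rank  pair      lcp
   1  s[17:],s[11:]  1  'a'
   2  s[11:],s[18:]  1  'a'
   3  s[18:],s[4:]  3  'aec'
   4  s[4:],s[22:]  0  ''
   5  s[22:],s[10:]  1  'b'
   6  s[10:],s[3:]  2  'ba'
   7  s[3:],s[21:]  1  'b'
   8  s[21:],s[2:]  2  'bb'
   9  s[2:],s[12:]  2  'bb'
  10  s[12:],s[13:]  1  'b'
  11  s[13:],s[9:]  0  ''
  12  s[9:],s[20:]  2  'cb'
  13  s[20:],s[14:]  1  'c'
  14  s[14:],s[6:]  2  'ce'
  15  s[6:],s[16:]  0  ''
  16  s[16:],s[1:]  0  ''
  17  s[1:],s[8:]  1  'e'
  18  s[8:],s[19:]  3  'ecb'
  19  s[19:],s[5:]  2  'ec'
  20  s[5:],s[15:]  1  'e'
  21  s[15:],s[0:]  1  'e'
  22  s[0:],s[7:]  2  'ee'

n(n+1)/2 = 23·24/2 = 276
Σ LCP = 0 + 1 + 1 + 3 + 0 + 1 + 2 + 1 + 2 + 2 + 1 + 0 + 2 + 1 + 2 + 0 + 0 + 1 + 3 + 2 + 1 + 1 + 2 = 29
distinct = 276 − 29 = 247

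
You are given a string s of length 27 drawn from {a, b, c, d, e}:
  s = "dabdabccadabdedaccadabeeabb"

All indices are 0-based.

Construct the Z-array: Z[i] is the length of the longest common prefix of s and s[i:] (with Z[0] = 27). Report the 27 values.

[27, 0, 0, 3, 0, 0, 0, 0, 0, 4, 0, 0, 1, 0, 2, 0, 0, 0, 0, 3, 0, 0, 0, 0, 0, 0, 0]

Z[0]=27
i=1: i≥r, start 0; Z[1]=0
i=2: i≥r, start 0; Z[2]=0
i=3: i≥r, start 0; Z[3]=3 extend→box=[3,6)
i=4: min(r-i=2, Z[1]=0)=0; Z[4]=0
i=5: min(r-i=1, Z[2]=0)=0; Z[5]=0
i=6: i≥r, start 0; Z[6]=0
i=7: i≥r, start 0; Z[7]=0
i=8: i≥r, start 0; Z[8]=0
i=9: i≥r, start 0; Z[9]=4 extend→box=[9,13)
i=10: min(r-i=3, Z[1]=0)=0; Z[10]=0
i=11: min(r-i=2, Z[2]=0)=0; Z[11]=0
i=12: min(r-i=1, Z[3]=3)=1; Z[12]=1
i=13: i≥r, start 0; Z[13]=0
i=14: i≥r, start 0; Z[14]=2 extend→box=[14,16)
i=15: min(r-i=1, Z[1]=0)=0; Z[15]=0
i=16: i≥r, start 0; Z[16]=0
i=17: i≥r, start 0; Z[17]=0
i=18: i≥r, start 0; Z[18]=0
i=19: i≥r, start 0; Z[19]=3 extend→box=[19,22)
i=20: min(r-i=2, Z[1]=0)=0; Z[20]=0
i=21: min(r-i=1, Z[2]=0)=0; Z[21]=0
i=22: i≥r, start 0; Z[22]=0
i=23: i≥r, start 0; Z[23]=0
i=24: i≥r, start 0; Z[24]=0
i=25: i≥r, start 0; Z[25]=0
i=26: i≥r, start 0; Z[26]=0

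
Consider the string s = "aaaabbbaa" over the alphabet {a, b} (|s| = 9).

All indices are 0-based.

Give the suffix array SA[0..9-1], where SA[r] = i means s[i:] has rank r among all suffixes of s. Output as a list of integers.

rank | idx | suffix
   0 |   8 | a
   1 |   7 | aa
   2 |   0 | aaaabbbaa
   3 |   1 | aaabbbaa
   4 |   2 | aabbbaa
   5 |   3 | abbbaa
   6 |   6 | baa
   7 |   5 | bbaa
   8 |   4 | bbbaa

[8, 7, 0, 1, 2, 3, 6, 5, 4]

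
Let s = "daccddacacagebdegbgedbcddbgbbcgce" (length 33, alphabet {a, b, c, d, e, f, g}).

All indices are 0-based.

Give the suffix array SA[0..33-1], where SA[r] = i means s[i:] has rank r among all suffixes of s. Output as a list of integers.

[6, 8, 1, 10, 27, 21, 28, 13, 25, 17, 7, 9, 2, 3, 22, 31, 29, 5, 0, 20, 24, 4, 23, 14, 32, 12, 19, 15, 26, 16, 30, 11, 18]

rank | idx | suffix
   0 |   6 | acacagebdegbgedbcddbgbbcgce
   1 |   8 | acagebdegbgedbcddbgbbcgce
   2 |   1 | accddacacagebdegbgedbcddbgbbcgce
   3 |  10 | agebdegbgedbcddbgbbcgce
   4 |  27 | bbcgce
   5 |  21 | bcddbgbbcgce
   6 |  28 | bcgce
   7 |  13 | bdegbgedbcddbgbbcgce
   8 |  25 | bgbbcgce
   9 |  17 | bgedbcddbgbbcgce
  10 |   7 | cacagebdegbgedbcddbgbbcgce
  11 |   9 | cagebdegbgedbcddbgbbcgce
  12 |   2 | ccddacacagebdegbgedbcddbgbbcgce
  13 |   3 | cddacacagebdegbgedbcddbgbbcgce
  14 |  22 | cddbgbbcgce
  15 |  31 | ce
  16 |  29 | cgce
  17 |   5 | dacacagebdegbgedbcddbgbbcgce
  18 |   0 | daccddacacagebdegbgedbcddbgbbcgce
  19 |  20 | dbcddbgbbcgce
  20 |  24 | dbgbbcgce
  21 |   4 | ddacacagebdegbgedbcddbgbbcgce
  22 |  23 | ddbgbbcgce
  23 |  14 | degbgedbcddbgbbcgce
  24 |  32 | e
  25 |  12 | ebdegbgedbcddbgbbcgce
  26 |  19 | edbcddbgbbcgce
  27 |  15 | egbgedbcddbgbbcgce
  28 |  26 | gbbcgce
  29 |  16 | gbgedbcddbgbbcgce
  30 |  30 | gce
  31 |  11 | gebdegbgedbcddbgbbcgce
  32 |  18 | gedbcddbgbbcgce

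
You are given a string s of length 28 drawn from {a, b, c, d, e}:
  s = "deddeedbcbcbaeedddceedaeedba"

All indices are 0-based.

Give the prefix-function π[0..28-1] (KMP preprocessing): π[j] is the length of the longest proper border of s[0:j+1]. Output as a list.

[0, 0, 1, 1, 2, 0, 1, 0, 0, 0, 0, 0, 0, 0, 0, 1, 1, 1, 0, 0, 0, 1, 0, 0, 0, 1, 0, 0]

π[0] = 0
j=1 s[j]='e': π[1]=0 (border '')
j=2 s[j]='d': π[2]=1 (border 'd')
j=3 s[j]='d': k: 1→0; π[3]=1 (border 'd')
j=4 s[j]='e': π[4]=2 (border 'de')
j=5 s[j]='e': k: 2→0; π[5]=0 (border '')
j=6 s[j]='d': π[6]=1 (border 'd')
j=7 s[j]='b': k: 1→0; π[7]=0 (border '')
j=8 s[j]='c': π[8]=0 (border '')
j=9 s[j]='b': π[9]=0 (border '')
j=10 s[j]='c': π[10]=0 (border '')
j=11 s[j]='b': π[11]=0 (border '')
j=12 s[j]='a': π[12]=0 (border '')
j=13 s[j]='e': π[13]=0 (border '')
j=14 s[j]='e': π[14]=0 (border '')
j=15 s[j]='d': π[15]=1 (border 'd')
j=16 s[j]='d': k: 1→0; π[16]=1 (border 'd')
j=17 s[j]='d': k: 1→0; π[17]=1 (border 'd')
j=18 s[j]='c': k: 1→0; π[18]=0 (border '')
j=19 s[j]='e': π[19]=0 (border '')
j=20 s[j]='e': π[20]=0 (border '')
j=21 s[j]='d': π[21]=1 (border 'd')
j=22 s[j]='a': k: 1→0; π[22]=0 (border '')
j=23 s[j]='e': π[23]=0 (border '')
j=24 s[j]='e': π[24]=0 (border '')
j=25 s[j]='d': π[25]=1 (border 'd')
j=26 s[j]='b': k: 1→0; π[26]=0 (border '')
j=27 s[j]='a': π[27]=0 (border '')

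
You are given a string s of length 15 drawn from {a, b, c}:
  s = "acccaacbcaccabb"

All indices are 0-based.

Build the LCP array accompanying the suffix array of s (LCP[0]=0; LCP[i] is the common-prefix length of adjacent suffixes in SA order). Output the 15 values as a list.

[0, 1, 1, 2, 3, 0, 1, 1, 0, 2, 2, 1, 1, 3, 2]

rank | idx | suffix
   0 |   4 | aacbcaccabb
   1 |  12 | abb
   2 |   5 | acbcaccabb
   3 |   9 | accabb
   4 |   0 | acccaacbcaccabb
   5 |  14 | b
   6 |  13 | bb
   7 |   7 | bcaccabb
   8 |   3 | caacbcaccabb
   9 |  11 | cabb
  10 |   8 | caccabb
  11 |   6 | cbcaccabb
  12 |   2 | ccaacbcaccabb
  13 |  10 | ccabb
  14 |   1 | cccaacbcaccabb

SA = [4, 12, 5, 9, 0, 14, 13, 7, 3, 11, 8, 6, 2, 10, 1]
i: (SA[i-1],SA[i]) lcp shared
  1: (4,12) 1 'a'
  2: (12,5) 1 'a'
  3: (5,9) 2 'ac'
  4: (9,0) 3 'acc'
  5: (0,14) 0 ''
  6: (14,13) 1 'b'
  7: (13,7) 1 'b'
  8: (7,3) 0 ''
  9: (3,11) 2 'ca'
  10: (11,8) 2 'ca'
  11: (8,6) 1 'c'
  12: (6,2) 1 'c'
  13: (2,10) 3 'cca'
  14: (10,1) 2 'cc'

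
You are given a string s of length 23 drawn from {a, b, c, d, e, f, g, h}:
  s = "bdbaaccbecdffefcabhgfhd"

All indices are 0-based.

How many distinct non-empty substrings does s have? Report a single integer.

261

rank→(start, suffix):
  0 → (3, 'aaccbecdffefcabhgfhd')
  1 → (16, 'abhgfhd')
  2 → (4, 'accbecdffefcabhgfhd')
  3 → (2, 'baaccbecdffefcabhgfhd')
  4 → (0, 'bdbaaccbecdffefcabhgfhd')
  5 → (7, 'becdffefcabhgfhd')
  6 → (17, 'bhgfhd')
  7 → (15, 'cabhgfhd')
  8 → (6, 'cbecdffefcabhgfhd')
  9 → (5, 'ccbecdffefcabhgfhd')
  10 → (9, 'cdffefcabhgfhd')
  11 → (22, 'd')
  12 → (1, 'dbaaccbecdffefcabhgfhd')
  13 → (10, 'dffefcabhgfhd')
  14 → (8, 'ecdffefcabhgfhd')
  15 → (13, 'efcabhgfhd')
  16 → (14, 'fcabhgfhd')
  17 → (12, 'fefcabhgfhd')
  18 → (11, 'ffefcabhgfhd')
  19 → (20, 'fhd')
  20 → (19, 'gfhd')
  21 → (21, 'hd')
  22 → (18, 'hgfhd')

SA = [3, 16, 4, 2, 0, 7, 17, 15, 6, 5, 9, 22, 1, 10, 8, 13, 14, 12, 11, 20, 19, 21, 18]
rank  pair      lcp
   1  s[3:],s[16:]  1  'a'
   2  s[16:],s[4:]  1  'a'
   3  s[4:],s[2:]  0  ''
   4  s[2:],s[0:]  1  'b'
   5  s[0:],s[7:]  1  'b'
   6  s[7:],s[17:]  1  'b'
   7  s[17:],s[15:]  0  ''
   8  s[15:],s[6:]  1  'c'
   9  s[6:],s[5:]  1  'c'
  10  s[5:],s[9:]  1  'c'
  11  s[9:],s[22:]  0  ''
  12  s[22:],s[1:]  1  'd'
  13  s[1:],s[10:]  1  'd'
  14  s[10:],s[8:]  0  ''
  15  s[8:],s[13:]  1  'e'
  16  s[13:],s[14:]  0  ''
  17  s[14:],s[12:]  1  'f'
  18  s[12:],s[11:]  1  'f'
  19  s[11:],s[20:]  1  'f'
  20  s[20:],s[19:]  0  ''
  21  s[19:],s[21:]  0  ''
  22  s[21:],s[18:]  1  'h'

n(n+1)/2 = 23·24/2 = 276
Σ LCP = 0 + 1 + 1 + 0 + 1 + 1 + 1 + 0 + 1 + 1 + 1 + 0 + 1 + 1 + 0 + 1 + 0 + 1 + 1 + 1 + 0 + 0 + 1 = 15
distinct = 276 − 15 = 261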